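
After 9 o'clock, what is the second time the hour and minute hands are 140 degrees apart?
At t minutes past 9:00, the hour hand is at 30 x 9 + 0.5t degrees and the minute hand is at 6t degrees.
The smaller angle between them is 140 degrees when |30H - 5.5t| = 140 or |30H - 5.5t| = 220.
With H = 9, solve 30 x 9 - 5.5t = +/- target for each target:
  t = (30 x 9 - 140) / 5.5 = 23.64
  t = (30 x 9 + 140) / 5.5 = 74.55 (outside (0, 60))
  t = (30 x 9 - 220) / 5.5 = 9.09
  t = (30 x 9 + 220) / 5.5 = 89.09 (outside (0, 60))
Valid solutions in (0, 60): {9.09, 23.64} minutes.
The second occurrence is t = 23.64 minutes.
The hands form a 140-degree angle at 23.64 minutes past 9:00.

Final answer: 23.64 minutes past 9:00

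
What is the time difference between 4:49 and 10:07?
From 4:49 to 10:07:
(10 x 60 + 7) - (4 x 60 + 49) = 607 - 289 = 318 minutes
= 5 hours and 18 minutes

Final answer: 5 hours and 18 minutes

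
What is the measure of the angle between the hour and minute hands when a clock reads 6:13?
Hour hand position: 6 x 30 + 13 x 0.5 = 186.5 degrees
Minute hand position: 13 x 6 = 78 degrees
Difference: |186.5 - 78| = 108.5 degrees
The angle between the hands is 108.5 degrees

Final answer: 108.5 degrees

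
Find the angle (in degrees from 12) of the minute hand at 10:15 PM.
The minute hand moves 6 degrees per minute.
At 10:15: 15 x 6 = 90 degrees

Final answer: 90 degrees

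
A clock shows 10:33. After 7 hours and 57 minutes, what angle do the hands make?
First find the time 7 hours and 57 minutes after 10:33.
Total minutes: 10 x 60 + 33 + 7 x 60 + 57 = 1110.
1110 mod 720 = 390 minutes = 6:30.
Now compute the angle at 6:30:
Hour hand: 6 x 30 + 30 x 0.5 = 195 degrees
Minute hand: 30 x 6 = 180 degrees
Difference: |195 - 180| = 15 degrees
The angle is 15 degrees

Final answer: 15 degrees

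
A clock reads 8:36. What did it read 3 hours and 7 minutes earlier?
Starting time: 8:36 = 516 total minutes past 12:00
Subtracting: 3 hours and 7 minutes = 187 minutes
516 - 187 = 329 minutes
= 5 hours and 29 minutes past 12:00 = 5:29

Final answer: 5:29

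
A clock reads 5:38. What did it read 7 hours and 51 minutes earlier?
Starting time: 5:38 = 338 total minutes past 12:00
Subtracting: 7 hours and 51 minutes = 471 minutes
338 - 471 = -133 (negative, add 12 hours = 720) = 587 minutes
= 9 hours and 47 minutes past 12:00 = 9:47

Final answer: 9:47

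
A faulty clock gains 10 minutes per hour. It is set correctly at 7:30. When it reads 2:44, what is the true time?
For every 60 true minutes, the faulty clock advances 70 minutes, so 1 faulty-clock minute corresponds to 60/70 true minutes.
From 7:30 to 2:44 on the faulty dial is 434 minutes.
True elapsed: 434 x 60/70 = 372 minutes = 6 hours and 12 minutes.
True time: 7:30 + 6 hours and 12 minutes = 1:42.

Final answer: 1:42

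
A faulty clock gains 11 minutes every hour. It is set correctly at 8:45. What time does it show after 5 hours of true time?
For every 60 true minutes, the faulty clock advances 60 + 11 = 71 minutes.
True elapsed: 5 hours = 300 minutes.
Faulty clock advances: 300 x 71/60 = 355 minutes (drift: 55 minutes ahead).
Shown time: 8:45 + 355 minutes = 2:40.

Final answer: 2:40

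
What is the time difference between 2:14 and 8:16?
From 2:14 to 8:16:
(8 x 60 + 16) - (2 x 60 + 14) = 496 - 134 = 362 minutes
= 6 hours and 2 minutes

Final answer: 6 hours and 2 minutes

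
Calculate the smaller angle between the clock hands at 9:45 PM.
Hour hand position: 9 x 30 + 45 x 0.5 = 292.5 degrees
Minute hand position: 45 x 6 = 270 degrees
Difference: |292.5 - 270| = 22.5 degrees
The angle between the hands is 22.5 degrees

Final answer: 22.5 degrees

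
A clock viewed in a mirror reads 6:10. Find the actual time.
Reflection across the vertical (12-6) axis maps a hand at angle A degrees to (360 - A) degrees, which sends a reading of T minutes past 12:00 to (720 - T) minutes past 12:00.
Mirror reads 6:10 = 370 minutes past 12:00.
Actual time: (720 - 370) mod 720 = 350 minutes = 5:50.

Final answer: 5:50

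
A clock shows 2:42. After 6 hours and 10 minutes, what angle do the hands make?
First find the time 6 hours and 10 minutes after 2:42.
Total minutes: 2 x 60 + 42 + 6 x 60 + 10 = 532.
532 mod 720 = 532 minutes = 8:52.
Now compute the angle at 8:52:
Hour hand: 8 x 30 + 52 x 0.5 = 266 degrees
Minute hand: 52 x 6 = 312 degrees
Difference: |266 - 312| = 46 degrees
The angle is 46 degrees

Final answer: 46 degrees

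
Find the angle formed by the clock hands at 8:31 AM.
Hour hand position: 8 x 30 + 31 x 0.5 = 255.5 degrees
Minute hand position: 31 x 6 = 186 degrees
Difference: |255.5 - 186| = 69.5 degrees
The angle between the hands is 69.5 degrees

Final answer: 69.5 degrees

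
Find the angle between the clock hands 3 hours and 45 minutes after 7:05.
First find the time 3 hours and 45 minutes after 7:05.
Total minutes: 7 x 60 + 5 + 3 x 60 + 45 = 650.
650 mod 720 = 650 minutes = 10:50.
Now compute the angle at 10:50:
Hour hand: 10 x 30 + 50 x 0.5 = 325 degrees
Minute hand: 50 x 6 = 300 degrees
Difference: |325 - 300| = 25 degrees
The angle is 25 degrees

Final answer: 25 degrees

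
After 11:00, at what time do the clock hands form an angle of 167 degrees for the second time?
At t minutes past 11:00, the hour hand is at 30 x 11 + 0.5t degrees and the minute hand is at 6t degrees.
The smaller angle between them is 167 degrees when |30H - 5.5t| = 167 or |30H - 5.5t| = 193.
With H = 11, solve 30 x 11 - 5.5t = +/- target for each target:
  t = (30 x 11 - 167) / 5.5 = 29.64
  t = (30 x 11 + 167) / 5.5 = 90.36 (outside (0, 60))
  t = (30 x 11 - 193) / 5.5 = 24.91
  t = (30 x 11 + 193) / 5.5 = 95.09 (outside (0, 60))
Valid solutions in (0, 60): {24.91, 29.64} minutes.
The second occurrence is t = 29.64 minutes.
The hands form a 167-degree angle at 29.64 minutes past 11:00.

Final answer: 29.64 minutes past 11:00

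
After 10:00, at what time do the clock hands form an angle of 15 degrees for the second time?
At t minutes past 10:00, the hour hand is at 30 x 10 + 0.5t degrees and the minute hand is at 6t degrees.
The smaller angle between them is 15 degrees when |30H - 5.5t| = 15 or |30H - 5.5t| = 345.
With H = 10, solve 30 x 10 - 5.5t = +/- target for each target:
  t = (30 x 10 - 15) / 5.5 = 51.82
  t = (30 x 10 + 15) / 5.5 = 57.27
  t = (30 x 10 - 345) / 5.5 = -8.18 (outside (0, 60))
  t = (30 x 10 + 345) / 5.5 = 117.27 (outside (0, 60))
Valid solutions in (0, 60): {51.82, 57.27} minutes.
The second occurrence is t = 57.27 minutes.
The hands form a 15-degree angle at 57.27 minutes past 10:00.

Final answer: 57.27 minutes past 10:00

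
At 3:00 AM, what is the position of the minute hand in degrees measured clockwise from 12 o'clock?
The minute hand moves 6 degrees per minute.
At 3:00: 0 x 6 = 0 degrees

Final answer: 0 degrees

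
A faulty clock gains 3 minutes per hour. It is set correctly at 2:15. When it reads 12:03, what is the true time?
For every 60 true minutes, the faulty clock advances 63 minutes, so 1 faulty-clock minute corresponds to 60/63 true minutes.
From 2:15 to 12:03 on the faulty dial is 588 minutes.
True elapsed: 588 x 60/63 = 560 minutes = 9 hours and 20 minutes.
True time: 2:15 + 9 hours and 20 minutes = 11:35.

Final answer: 11:35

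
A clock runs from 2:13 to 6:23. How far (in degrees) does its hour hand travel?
The hour hand moves 0.5 degrees per minute.
Time elapsed: 6:23 - 2:13 = 250 minutes
Angular displacement: 250 x 0.5 = 125 degrees

Final answer: 125 degrees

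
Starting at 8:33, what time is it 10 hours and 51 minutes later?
Starting time: 8:33
Adding 51 minutes to 33 minutes: 33 + 51 = 84 minutes = 1 hour and 24 minutes
Adding 10 hours: 8 + 10 + 1 (carry) = 19 - 12 = 7
Final time: 7:24

Final answer: 7:24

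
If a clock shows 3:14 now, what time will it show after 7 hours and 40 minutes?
Starting time: 3:14
Adding 40 minutes to 14 minutes: 14 + 40 = 54 minutes
Adding 7 hours: 3 + 7 = 10
Final time: 10:54

Final answer: 10:54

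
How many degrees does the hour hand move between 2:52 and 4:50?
The hour hand moves 0.5 degrees per minute.
Time elapsed: 4:50 - 2:52 = 118 minutes
Angular displacement: 118 x 0.5 = 59 degrees

Final answer: 59 degrees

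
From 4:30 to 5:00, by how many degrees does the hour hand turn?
The hour hand moves 0.5 degrees per minute.
Time elapsed: 5:00 - 4:30 = 30 minutes
Angular displacement: 30 x 0.5 = 15 degrees

Final answer: 15 degrees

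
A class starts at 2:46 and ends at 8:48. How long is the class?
From 2:46 to 8:48:
(8 x 60 + 48) - (2 x 60 + 46) = 528 - 166 = 362 minutes
= 6 hours and 2 minutes

Final answer: 6 hours and 2 minutes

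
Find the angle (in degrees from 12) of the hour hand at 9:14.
The hour hand moves 30 degrees per hour and 0.5 degrees per minute.
At 9:14: (9) x 30 + 14 x 0.5 = 270 + 7 = 277 degrees

Final answer: 277 degrees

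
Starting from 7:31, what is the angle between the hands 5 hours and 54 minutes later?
First find the time 5 hours and 54 minutes after 7:31.
Total minutes: 7 x 60 + 31 + 5 x 60 + 54 = 805.
805 mod 720 = 85 minutes = 1:25.
Now compute the angle at 1:25:
Hour hand: 1 x 30 + 25 x 0.5 = 42.5 degrees
Minute hand: 25 x 6 = 150 degrees
Difference: |42.5 - 150| = 107.5 degrees
The angle is 107.5 degrees

Final answer: 107.5 degrees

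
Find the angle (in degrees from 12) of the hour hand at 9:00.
The hour hand moves 30 degrees per hour and 0.5 degrees per minute.
At 9:00: (9) x 30 + 0 x 0.5 = 270 + 0 = 270 degrees

Final answer: 270 degrees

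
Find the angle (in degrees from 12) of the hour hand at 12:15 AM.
The hour hand moves 30 degrees per hour and 0.5 degrees per minute.
At 12:15: (0) x 30 + 15 x 0.5 = 0 + 7.5 = 7.5 degrees

Final answer: 7.5 degrees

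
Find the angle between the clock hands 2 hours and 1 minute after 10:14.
First find the time 2 hours and 1 minute after 10:14.
Total minutes: 10 x 60 + 14 + 2 x 60 + 1 = 735.
735 mod 720 = 15 minutes = 12:15.
Now compute the angle at 12:15:
Hour hand: 0 x 30 + 15 x 0.5 = 7.5 degrees
Minute hand: 15 x 6 = 90 degrees
Difference: |7.5 - 90| = 82.5 degrees
The angle is 82.5 degrees

Final answer: 82.5 degrees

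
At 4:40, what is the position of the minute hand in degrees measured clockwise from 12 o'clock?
The minute hand moves 6 degrees per minute.
At 4:40: 40 x 6 = 240 degrees

Final answer: 240 degrees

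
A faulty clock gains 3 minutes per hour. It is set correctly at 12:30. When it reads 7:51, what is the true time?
For every 60 true minutes, the faulty clock advances 63 minutes, so 1 faulty-clock minute corresponds to 60/63 true minutes.
From 12:30 to 7:51 on the faulty dial is 441 minutes.
True elapsed: 441 x 60/63 = 420 minutes = 7 hours.
True time: 12:30 + 7 hours = 7:30.

Final answer: 7:30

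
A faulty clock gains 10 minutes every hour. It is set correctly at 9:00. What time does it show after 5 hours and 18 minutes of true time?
For every 60 true minutes, the faulty clock advances 60 + 10 = 70 minutes.
True elapsed: 5 hours and 18 minutes = 318 minutes.
Faulty clock advances: 318 x 70/60 = 371 minutes (drift: 53 minutes ahead).
Shown time: 9:00 + 371 minutes = 3:11.

Final answer: 3:11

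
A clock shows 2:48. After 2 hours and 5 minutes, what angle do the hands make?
First find the time 2 hours and 5 minutes after 2:48.
Total minutes: 2 x 60 + 48 + 2 x 60 + 5 = 293.
293 mod 720 = 293 minutes = 4:53.
Now compute the angle at 4:53:
Hour hand: 4 x 30 + 53 x 0.5 = 146.5 degrees
Minute hand: 53 x 6 = 318 degrees
Difference: |146.5 - 318| = 171.5 degrees
The angle is 171.5 degrees

Final answer: 171.5 degrees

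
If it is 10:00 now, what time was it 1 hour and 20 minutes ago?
Starting time: 10:00 = 600 total minutes past 12:00
Subtracting: 1 hour and 20 minutes = 80 minutes
600 - 80 = 520 minutes
= 8 hours and 40 minutes past 12:00 = 8:40

Final answer: 8:40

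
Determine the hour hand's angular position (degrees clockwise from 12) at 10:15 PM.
The hour hand moves 30 degrees per hour and 0.5 degrees per minute.
At 10:15: (10) x 30 + 15 x 0.5 = 300 + 7.5 = 307.5 degrees

Final answer: 307.5 degrees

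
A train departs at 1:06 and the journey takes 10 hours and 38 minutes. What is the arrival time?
Starting time: 1:06
Adding 38 minutes to 6 minutes: 6 + 38 = 44 minutes
Adding 10 hours: 1 + 10 = 11
Final time: 11:44

Final answer: 11:44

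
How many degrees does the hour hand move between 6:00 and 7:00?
The hour hand moves 0.5 degrees per minute.
Time elapsed: 7:00 - 6:00 = 60 minutes
Angular displacement: 60 x 0.5 = 30 degrees

Final answer: 30 degrees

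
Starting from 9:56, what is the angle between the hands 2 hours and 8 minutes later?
First find the time 2 hours and 8 minutes after 9:56.
Total minutes: 9 x 60 + 56 + 2 x 60 + 8 = 724.
724 mod 720 = 4 minutes = 12:04.
Now compute the angle at 12:04:
Hour hand: 0 x 30 + 4 x 0.5 = 2 degrees
Minute hand: 4 x 6 = 24 degrees
Difference: |2 - 24| = 22 degrees
The angle is 22 degrees

Final answer: 22 degrees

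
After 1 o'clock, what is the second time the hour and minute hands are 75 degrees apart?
At t minutes past 1:00, the hour hand is at 30 x 1 + 0.5t degrees and the minute hand is at 6t degrees.
The smaller angle between them is 75 degrees when |30H - 5.5t| = 75 or |30H - 5.5t| = 285.
With H = 1, solve 30 x 1 - 5.5t = +/- target for each target:
  t = (30 x 1 - 75) / 5.5 = -8.18 (outside (0, 60))
  t = (30 x 1 + 75) / 5.5 = 19.09
  t = (30 x 1 - 285) / 5.5 = -46.36 (outside (0, 60))
  t = (30 x 1 + 285) / 5.5 = 57.27
Valid solutions in (0, 60): {19.09, 57.27} minutes.
The second occurrence is t = 57.27 minutes.
The hands form a 75-degree angle at 57.27 minutes past 1:00.

Final answer: 57.27 minutes past 1:00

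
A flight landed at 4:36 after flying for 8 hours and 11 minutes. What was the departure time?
Starting time: 4:36 = 276 total minutes past 12:00
Subtracting: 8 hours and 11 minutes = 491 minutes
276 - 491 = -215 (negative, add 12 hours = 720) = 505 minutes
= 8 hours and 25 minutes past 12:00 = 8:25

Final answer: 8:25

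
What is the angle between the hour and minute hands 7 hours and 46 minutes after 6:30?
First find the time 7 hours and 46 minutes after 6:30.
Total minutes: 6 x 60 + 30 + 7 x 60 + 46 = 856.
856 mod 720 = 136 minutes = 2:16.
Now compute the angle at 2:16:
Hour hand: 2 x 30 + 16 x 0.5 = 68 degrees
Minute hand: 16 x 6 = 96 degrees
Difference: |68 - 96| = 28 degrees
The angle is 28 degrees

Final answer: 28 degrees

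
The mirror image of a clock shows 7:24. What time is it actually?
Reflection across the vertical (12-6) axis maps a hand at angle A degrees to (360 - A) degrees, which sends a reading of T minutes past 12:00 to (720 - T) minutes past 12:00.
Mirror reads 7:24 = 444 minutes past 12:00.
Actual time: (720 - 444) mod 720 = 276 minutes = 4:36.

Final answer: 4:36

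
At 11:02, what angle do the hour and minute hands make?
Hour hand position: 11 x 30 + 2 x 0.5 = 331 degrees
Minute hand position: 2 x 6 = 12 degrees
Difference: |331 - 12| = 319 degrees
Since 319 > 180, the smaller angle is 360 - 319 = 41 degrees

Final answer: 41 degrees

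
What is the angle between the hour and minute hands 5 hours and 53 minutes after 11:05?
First find the time 5 hours and 53 minutes after 11:05.
Total minutes: 11 x 60 + 5 + 5 x 60 + 53 = 1018.
1018 mod 720 = 298 minutes = 4:58.
Now compute the angle at 4:58:
Hour hand: 4 x 30 + 58 x 0.5 = 149 degrees
Minute hand: 58 x 6 = 348 degrees
Difference: |149 - 348| = 199 degrees
Smaller angle: 360 - 199 = 161 degrees

Final answer: 161 degrees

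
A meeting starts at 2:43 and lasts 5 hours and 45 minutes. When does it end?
Starting time: 2:43
Adding 45 minutes to 43 minutes: 43 + 45 = 88 minutes = 1 hour and 28 minutes
Adding 5 hours: 2 + 5 + 1 (carry) = 8
Final time: 8:28

Final answer: 8:28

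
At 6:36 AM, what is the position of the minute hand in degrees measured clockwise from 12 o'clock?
The minute hand moves 6 degrees per minute.
At 6:36: 36 x 6 = 216 degrees

Final answer: 216 degrees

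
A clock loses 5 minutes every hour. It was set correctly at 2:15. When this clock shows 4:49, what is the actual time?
For every 60 true minutes, the faulty clock advances 55 minutes, so 1 faulty-clock minute corresponds to 60/55 true minutes.
From 2:15 to 4:49 on the faulty dial is 154 minutes.
True elapsed: 154 x 60/55 = 168 minutes = 2 hours and 48 minutes.
True time: 2:15 + 2 hours and 48 minutes = 5:03.

Final answer: 5:03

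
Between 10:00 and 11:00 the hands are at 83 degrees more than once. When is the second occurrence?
At t minutes past 10:00, the hour hand is at 30 x 10 + 0.5t degrees and the minute hand is at 6t degrees.
The smaller angle between them is 83 degrees when |30H - 5.5t| = 83 or |30H - 5.5t| = 277.
With H = 10, solve 30 x 10 - 5.5t = +/- target for each target:
  t = (30 x 10 - 83) / 5.5 = 39.45
  t = (30 x 10 + 83) / 5.5 = 69.64 (outside (0, 60))
  t = (30 x 10 - 277) / 5.5 = 4.18
  t = (30 x 10 + 277) / 5.5 = 104.91 (outside (0, 60))
Valid solutions in (0, 60): {4.18, 39.45} minutes.
The second occurrence is t = 39.45 minutes.
The hands form a 83-degree angle at 39.45 minutes past 10:00.

Final answer: 39.45 minutes past 10:00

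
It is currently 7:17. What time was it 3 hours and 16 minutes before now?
Starting time: 7:17 = 437 total minutes past 12:00
Subtracting: 3 hours and 16 minutes = 196 minutes
437 - 196 = 241 minutes
= 4 hours and 1 minute past 12:00 = 4:01

Final answer: 4:01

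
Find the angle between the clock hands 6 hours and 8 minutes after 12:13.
First find the time 6 hours and 8 minutes after 12:13.
Total minutes: 12 x 60 + 13 + 6 x 60 + 8 = 1101.
1101 mod 720 = 381 minutes = 6:21.
Now compute the angle at 6:21:
Hour hand: 6 x 30 + 21 x 0.5 = 190.5 degrees
Minute hand: 21 x 6 = 126 degrees
Difference: |190.5 - 126| = 64.5 degrees
The angle is 64.5 degrees

Final answer: 64.5 degrees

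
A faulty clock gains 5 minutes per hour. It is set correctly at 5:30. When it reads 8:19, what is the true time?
For every 60 true minutes, the faulty clock advances 65 minutes, so 1 faulty-clock minute corresponds to 60/65 true minutes.
From 5:30 to 8:19 on the faulty dial is 169 minutes.
True elapsed: 169 x 60/65 = 156 minutes = 2 hours and 36 minutes.
True time: 5:30 + 2 hours and 36 minutes = 8:06.

Final answer: 8:06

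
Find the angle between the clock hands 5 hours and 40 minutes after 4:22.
First find the time 5 hours and 40 minutes after 4:22.
Total minutes: 4 x 60 + 22 + 5 x 60 + 40 = 602.
602 mod 720 = 602 minutes = 10:02.
Now compute the angle at 10:02:
Hour hand: 10 x 30 + 2 x 0.5 = 301 degrees
Minute hand: 2 x 6 = 12 degrees
Difference: |301 - 12| = 289 degrees
Smaller angle: 360 - 289 = 71 degrees

Final answer: 71 degrees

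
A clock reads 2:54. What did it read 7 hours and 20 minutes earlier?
Starting time: 2:54 = 174 total minutes past 12:00
Subtracting: 7 hours and 20 minutes = 440 minutes
174 - 440 = -266 (negative, add 12 hours = 720) = 454 minutes
= 7 hours and 34 minutes past 12:00 = 7:34

Final answer: 7:34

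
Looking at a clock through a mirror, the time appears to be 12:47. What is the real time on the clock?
Reflection across the vertical (12-6) axis maps a hand at angle A degrees to (360 - A) degrees, which sends a reading of T minutes past 12:00 to (720 - T) minutes past 12:00.
Mirror reads 12:47 = 47 minutes past 12:00.
Actual time: (720 - 47) mod 720 = 673 minutes = 11:13.

Final answer: 11:13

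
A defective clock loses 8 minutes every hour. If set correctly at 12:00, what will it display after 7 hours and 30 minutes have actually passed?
For every 60 true minutes, the faulty clock advances 60 - 8 = 52 minutes.
True elapsed: 7 hours and 30 minutes = 450 minutes.
Faulty clock advances: 450 x 52/60 = 390 minutes (drift: 60 minutes behind).
Shown time: 12:00 + 390 minutes = 6:30.

Final answer: 6:30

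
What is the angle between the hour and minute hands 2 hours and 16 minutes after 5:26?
First find the time 2 hours and 16 minutes after 5:26.
Total minutes: 5 x 60 + 26 + 2 x 60 + 16 = 462.
462 mod 720 = 462 minutes = 7:42.
Now compute the angle at 7:42:
Hour hand: 7 x 30 + 42 x 0.5 = 231 degrees
Minute hand: 42 x 6 = 252 degrees
Difference: |231 - 252| = 21 degrees
The angle is 21 degrees

Final answer: 21 degrees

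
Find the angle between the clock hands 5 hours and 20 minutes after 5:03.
First find the time 5 hours and 20 minutes after 5:03.
Total minutes: 5 x 60 + 3 + 5 x 60 + 20 = 623.
623 mod 720 = 623 minutes = 10:23.
Now compute the angle at 10:23:
Hour hand: 10 x 30 + 23 x 0.5 = 311.5 degrees
Minute hand: 23 x 6 = 138 degrees
Difference: |311.5 - 138| = 173.5 degrees
The angle is 173.5 degrees

Final answer: 173.5 degrees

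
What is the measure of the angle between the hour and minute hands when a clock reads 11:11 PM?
Hour hand position: 11 x 30 + 11 x 0.5 = 335.5 degrees
Minute hand position: 11 x 6 = 66 degrees
Difference: |335.5 - 66| = 269.5 degrees
Since 269.5 > 180, the smaller angle is 360 - 269.5 = 90.5 degrees

Final answer: 90.5 degrees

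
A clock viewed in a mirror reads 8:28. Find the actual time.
Reflection across the vertical (12-6) axis maps a hand at angle A degrees to (360 - A) degrees, which sends a reading of T minutes past 12:00 to (720 - T) minutes past 12:00.
Mirror reads 8:28 = 508 minutes past 12:00.
Actual time: (720 - 508) mod 720 = 212 minutes = 3:32.

Final answer: 3:32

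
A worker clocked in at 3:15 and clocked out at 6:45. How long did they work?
From 3:15 to 6:45:
(6 x 60 + 45) - (3 x 60 + 15) = 405 - 195 = 210 minutes
= 3 hours and 30 minutes

Final answer: 3 hours and 30 minutes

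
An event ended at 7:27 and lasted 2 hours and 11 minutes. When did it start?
Starting time: 7:27 = 447 total minutes past 12:00
Subtracting: 2 hours and 11 minutes = 131 minutes
447 - 131 = 316 minutes
= 5 hours and 16 minutes past 12:00 = 5:16

Final answer: 5:16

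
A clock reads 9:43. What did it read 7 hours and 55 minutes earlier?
Starting time: 9:43 = 583 total minutes past 12:00
Subtracting: 7 hours and 55 minutes = 475 minutes
583 - 475 = 108 minutes
= 1 hour and 48 minutes past 12:00 = 1:48

Final answer: 1:48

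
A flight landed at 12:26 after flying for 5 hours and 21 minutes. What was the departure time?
Starting time: 12:26 = 26 total minutes past 12:00
Subtracting: 5 hours and 21 minutes = 321 minutes
26 - 321 = -295 (negative, add 12 hours = 720) = 425 minutes
= 7 hours and 5 minutes past 12:00 = 7:05

Final answer: 7:05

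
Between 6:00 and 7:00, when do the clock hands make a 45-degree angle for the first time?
At t minutes past 6:00, the hour hand is at 30 x 6 + 0.5t degrees and the minute hand is at 6t degrees.
The smaller angle between them is 45 degrees when |30H - 5.5t| = 45 or |30H - 5.5t| = 315.
With H = 6, solve 30 x 6 - 5.5t = +/- target for each target:
  t = (30 x 6 - 45) / 5.5 = 24.55
  t = (30 x 6 + 45) / 5.5 = 40.91
  t = (30 x 6 - 315) / 5.5 = -24.55 (outside (0, 60))
  t = (30 x 6 + 315) / 5.5 = 90 (outside (0, 60))
Valid solutions in (0, 60): {24.55, 40.91} minutes.
The first occurrence is t = 24.55 minutes.
The hands form a 45-degree angle at 24.55 minutes past 6:00.

Final answer: 24.55 minutes past 6:00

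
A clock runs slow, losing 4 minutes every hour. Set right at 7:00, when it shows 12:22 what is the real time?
For every 60 true minutes, the faulty clock advances 56 minutes, so 1 faulty-clock minute corresponds to 60/56 true minutes.
From 7:00 to 12:22 on the faulty dial is 322 minutes.
True elapsed: 322 x 60/56 = 345 minutes = 5 hours and 45 minutes.
True time: 7:00 + 5 hours and 45 minutes = 12:45.

Final answer: 12:45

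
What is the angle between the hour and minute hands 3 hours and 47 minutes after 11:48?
First find the time 3 hours and 47 minutes after 11:48.
Total minutes: 11 x 60 + 48 + 3 x 60 + 47 = 935.
935 mod 720 = 215 minutes = 3:35.
Now compute the angle at 3:35:
Hour hand: 3 x 30 + 35 x 0.5 = 107.5 degrees
Minute hand: 35 x 6 = 210 degrees
Difference: |107.5 - 210| = 102.5 degrees
The angle is 102.5 degrees

Final answer: 102.5 degrees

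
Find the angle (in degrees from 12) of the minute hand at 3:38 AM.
The minute hand moves 6 degrees per minute.
At 3:38: 38 x 6 = 228 degrees

Final answer: 228 degrees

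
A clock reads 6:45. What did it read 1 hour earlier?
Starting time: 6:45 = 405 total minutes past 12:00
Subtracting: 1 hour = 60 minutes
405 - 60 = 345 minutes
= 5 hours and 45 minutes past 12:00 = 5:45

Final answer: 5:45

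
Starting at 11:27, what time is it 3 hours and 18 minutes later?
Starting time: 11:27
Adding 18 minutes to 27 minutes: 27 + 18 = 45 minutes
Adding 3 hours: 11 + 3 = 14 - 12 = 2
Final time: 2:45

Final answer: 2:45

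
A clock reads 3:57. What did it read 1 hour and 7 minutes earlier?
Starting time: 3:57 = 237 total minutes past 12:00
Subtracting: 1 hour and 7 minutes = 67 minutes
237 - 67 = 170 minutes
= 2 hours and 50 minutes past 12:00 = 2:50

Final answer: 2:50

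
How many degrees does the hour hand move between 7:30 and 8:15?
The hour hand moves 0.5 degrees per minute.
Time elapsed: 8:15 - 7:30 = 45 minutes
Angular displacement: 45 x 0.5 = 22.5 degrees

Final answer: 22.5 degrees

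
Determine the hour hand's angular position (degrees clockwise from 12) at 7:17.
The hour hand moves 30 degrees per hour and 0.5 degrees per minute.
At 7:17: (7) x 30 + 17 x 0.5 = 210 + 8.5 = 218.5 degrees

Final answer: 218.5 degrees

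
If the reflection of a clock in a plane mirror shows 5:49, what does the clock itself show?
Reflection across the vertical (12-6) axis maps a hand at angle A degrees to (360 - A) degrees, which sends a reading of T minutes past 12:00 to (720 - T) minutes past 12:00.
Mirror reads 5:49 = 349 minutes past 12:00.
Actual time: (720 - 349) mod 720 = 371 minutes = 6:11.

Final answer: 6:11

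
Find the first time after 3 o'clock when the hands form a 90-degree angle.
At t minutes past 3:00, the hour hand is at 30 x 3 + 0.5t degrees and the minute hand is at 6t degrees.
The smaller angle between them is 90 degrees when |30H - 5.5t| = 90 or |30H - 5.5t| = 270.
With H = 3, solve 30 x 3 - 5.5t = +/- target for each target:
  t = (30 x 3 - 90) / 5.5 = 0 (outside (0, 60))
  t = (30 x 3 + 90) / 5.5 = 32.73
  t = (30 x 3 - 270) / 5.5 = -32.73 (outside (0, 60))
  t = (30 x 3 + 270) / 5.5 = 65.45 (outside (0, 60))
Valid solutions in (0, 60): {32.73} minutes.
First occurrence: t = 32.73 minutes.
The hands are at right angles at 32.73 minutes past 3:00.

Final answer: 32.73 minutes past 3:00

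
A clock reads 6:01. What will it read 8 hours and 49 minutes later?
Starting time: 6:01
Adding 49 minutes to 1 minute: 1 + 49 = 50 minutes
Adding 8 hours: 6 + 8 = 14 - 12 = 2
Final time: 2:50

Final answer: 2:50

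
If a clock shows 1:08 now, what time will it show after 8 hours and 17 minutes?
Starting time: 1:08
Adding 17 minutes to 8 minutes: 8 + 17 = 25 minutes
Adding 8 hours: 1 + 8 = 9
Final time: 9:25

Final answer: 9:25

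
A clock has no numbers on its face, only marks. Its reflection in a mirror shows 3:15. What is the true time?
Reflection across the vertical (12-6) axis maps a hand at angle A degrees to (360 - A) degrees, which sends a reading of T minutes past 12:00 to (720 - T) minutes past 12:00.
Mirror reads 3:15 = 195 minutes past 12:00.
Actual time: (720 - 195) mod 720 = 525 minutes = 8:45.

Final answer: 8:45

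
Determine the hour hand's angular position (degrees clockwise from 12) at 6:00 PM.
The hour hand moves 30 degrees per hour and 0.5 degrees per minute.
At 6:00: (6) x 30 + 0 x 0.5 = 180 + 0 = 180 degrees

Final answer: 180 degrees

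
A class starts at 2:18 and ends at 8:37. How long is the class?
From 2:18 to 8:37:
(8 x 60 + 37) - (2 x 60 + 18) = 517 - 138 = 379 minutes
= 6 hours and 19 minutes

Final answer: 6 hours and 19 minutes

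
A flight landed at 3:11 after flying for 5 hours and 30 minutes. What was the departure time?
Starting time: 3:11 = 191 total minutes past 12:00
Subtracting: 5 hours and 30 minutes = 330 minutes
191 - 330 = -139 (negative, add 12 hours = 720) = 581 minutes
= 9 hours and 41 minutes past 12:00 = 9:41

Final answer: 9:41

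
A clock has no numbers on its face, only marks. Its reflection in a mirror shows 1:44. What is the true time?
Reflection across the vertical (12-6) axis maps a hand at angle A degrees to (360 - A) degrees, which sends a reading of T minutes past 12:00 to (720 - T) minutes past 12:00.
Mirror reads 1:44 = 104 minutes past 12:00.
Actual time: (720 - 104) mod 720 = 616 minutes = 10:16.

Final answer: 10:16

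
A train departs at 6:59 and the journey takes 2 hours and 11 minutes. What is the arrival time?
Starting time: 6:59
Adding 11 minutes to 59 minutes: 59 + 11 = 70 minutes = 1 hour and 10 minutes
Adding 2 hours: 6 + 2 + 1 (carry) = 9
Final time: 9:10

Final answer: 9:10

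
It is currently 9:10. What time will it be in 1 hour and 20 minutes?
Starting time: 9:10
Adding 20 minutes to 10 minutes: 10 + 20 = 30 minutes
Adding 1 hour: 9 + 1 = 10
Final time: 10:30

Final answer: 10:30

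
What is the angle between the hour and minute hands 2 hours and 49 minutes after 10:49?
First find the time 2 hours and 49 minutes after 10:49.
Total minutes: 10 x 60 + 49 + 2 x 60 + 49 = 818.
818 mod 720 = 98 minutes = 1:38.
Now compute the angle at 1:38:
Hour hand: 1 x 30 + 38 x 0.5 = 49 degrees
Minute hand: 38 x 6 = 228 degrees
Difference: |49 - 228| = 179 degrees
The angle is 179 degrees

Final answer: 179 degrees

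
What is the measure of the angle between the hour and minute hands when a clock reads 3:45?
Hour hand position: 3 x 30 + 45 x 0.5 = 112.5 degrees
Minute hand position: 45 x 6 = 270 degrees
Difference: |112.5 - 270| = 157.5 degrees
The angle between the hands is 157.5 degrees

Final answer: 157.5 degrees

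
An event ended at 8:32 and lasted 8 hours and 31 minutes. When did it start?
Starting time: 8:32 = 512 total minutes past 12:00
Subtracting: 8 hours and 31 minutes = 511 minutes
512 - 511 = 1 minutes
= 1 minute past 12:00 = 12:01

Final answer: 12:01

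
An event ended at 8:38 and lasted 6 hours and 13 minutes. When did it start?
Starting time: 8:38 = 518 total minutes past 12:00
Subtracting: 6 hours and 13 minutes = 373 minutes
518 - 373 = 145 minutes
= 2 hours and 25 minutes past 12:00 = 2:25

Final answer: 2:25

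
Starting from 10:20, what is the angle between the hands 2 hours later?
First find the time 2 hours after 10:20.
Total minutes: 10 x 60 + 20 + 2 x 60 + 0 = 740.
740 mod 720 = 20 minutes = 12:20.
Now compute the angle at 12:20:
Hour hand: 0 x 30 + 20 x 0.5 = 10 degrees
Minute hand: 20 x 6 = 120 degrees
Difference: |10 - 120| = 110 degrees
The angle is 110 degrees

Final answer: 110 degrees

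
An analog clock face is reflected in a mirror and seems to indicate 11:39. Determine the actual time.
Reflection across the vertical (12-6) axis maps a hand at angle A degrees to (360 - A) degrees, which sends a reading of T minutes past 12:00 to (720 - T) minutes past 12:00.
Mirror reads 11:39 = 699 minutes past 12:00.
Actual time: (720 - 699) mod 720 = 21 minutes = 12:21.

Final answer: 12:21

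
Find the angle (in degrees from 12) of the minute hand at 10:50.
The minute hand moves 6 degrees per minute.
At 10:50: 50 x 6 = 300 degrees

Final answer: 300 degrees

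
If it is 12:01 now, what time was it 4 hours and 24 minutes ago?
Starting time: 12:01 = 1 total minutes past 12:00
Subtracting: 4 hours and 24 minutes = 264 minutes
1 - 264 = -263 (negative, add 12 hours = 720) = 457 minutes
= 7 hours and 37 minutes past 12:00 = 7:37

Final answer: 7:37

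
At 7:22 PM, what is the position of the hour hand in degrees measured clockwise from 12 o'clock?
The hour hand moves 30 degrees per hour and 0.5 degrees per minute.
At 7:22: (7) x 30 + 22 x 0.5 = 210 + 11 = 221 degrees

Final answer: 221 degrees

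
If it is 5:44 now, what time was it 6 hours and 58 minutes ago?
Starting time: 5:44 = 344 total minutes past 12:00
Subtracting: 6 hours and 58 minutes = 418 minutes
344 - 418 = -74 (negative, add 12 hours = 720) = 646 minutes
= 10 hours and 46 minutes past 12:00 = 10:46

Final answer: 10:46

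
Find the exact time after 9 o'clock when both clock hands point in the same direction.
The minute hand gains 5.5 degrees per minute on the hour hand.
At 9:00, the hour hand is at 270 degrees and the minute hand is at 0 degrees.
The gap is 270 degrees. Time to close: 270/5.5 = 60 x 9/11 = 49.09 minutes.
The hands overlap at 49.09 minutes past 9:00.

Final answer: 49.09 minutes past 9:00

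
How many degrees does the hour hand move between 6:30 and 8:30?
The hour hand moves 0.5 degrees per minute.
Time elapsed: 8:30 - 6:30 = 120 minutes
Angular displacement: 120 x 0.5 = 60 degrees

Final answer: 60 degrees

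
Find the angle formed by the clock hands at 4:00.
Hour hand position: 4 x 30 + 0 x 0.5 = 120 degrees
Minute hand position: 0 x 6 = 0 degrees
Difference: |120 - 0| = 120 degrees
The angle between the hands is 120 degrees

Final answer: 120 degrees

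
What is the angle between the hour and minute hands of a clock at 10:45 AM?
Hour hand position: 10 x 30 + 45 x 0.5 = 322.5 degrees
Minute hand position: 45 x 6 = 270 degrees
Difference: |322.5 - 270| = 52.5 degrees
The angle between the hands is 52.5 degrees

Final answer: 52.5 degrees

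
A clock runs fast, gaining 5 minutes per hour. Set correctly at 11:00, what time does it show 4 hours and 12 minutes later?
For every 60 true minutes, the faulty clock advances 60 + 5 = 65 minutes.
True elapsed: 4 hours and 12 minutes = 252 minutes.
Faulty clock advances: 252 x 65/60 = 273 minutes (drift: 21 minutes ahead).
Shown time: 11:00 + 273 minutes = 3:33.

Final answer: 3:33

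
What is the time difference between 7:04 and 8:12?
From 7:04 to 8:12:
(8 x 60 + 12) - (7 x 60 + 4) = 492 - 424 = 68 minutes
= 1 hour and 8 minutes

Final answer: 1 hour and 8 minutes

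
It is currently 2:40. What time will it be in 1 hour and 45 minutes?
Starting time: 2:40
Adding 45 minutes to 40 minutes: 40 + 45 = 85 minutes = 1 hour and 25 minutes
Adding 1 hour: 2 + 1 + 1 (carry) = 4
Final time: 4:25

Final answer: 4:25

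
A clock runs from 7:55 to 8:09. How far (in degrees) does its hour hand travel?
The hour hand moves 0.5 degrees per minute.
Time elapsed: 8:09 - 7:55 = 14 minutes
Angular displacement: 14 x 0.5 = 7 degrees

Final answer: 7 degrees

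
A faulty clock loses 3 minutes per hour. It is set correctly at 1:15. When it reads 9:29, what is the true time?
For every 60 true minutes, the faulty clock advances 57 minutes, so 1 faulty-clock minute corresponds to 60/57 true minutes.
From 1:15 to 9:29 on the faulty dial is 494 minutes.
True elapsed: 494 x 60/57 = 520 minutes = 8 hours and 40 minutes.
True time: 1:15 + 8 hours and 40 minutes = 9:55.

Final answer: 9:55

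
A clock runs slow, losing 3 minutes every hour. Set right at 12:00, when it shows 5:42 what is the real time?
For every 60 true minutes, the faulty clock advances 57 minutes, so 1 faulty-clock minute corresponds to 60/57 true minutes.
From 12:00 to 5:42 on the faulty dial is 342 minutes.
True elapsed: 342 x 60/57 = 360 minutes = 6 hours.
True time: 12:00 + 6 hours = 6:00.

Final answer: 6:00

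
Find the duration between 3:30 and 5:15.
From 3:30 to 5:15:
(5 x 60 + 15) - (3 x 60 + 30) = 315 - 210 = 105 minutes
= 1 hour and 45 minutes

Final answer: 1 hour and 45 minutes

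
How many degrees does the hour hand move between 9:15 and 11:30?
The hour hand moves 0.5 degrees per minute.
Time elapsed: 11:30 - 9:15 = 135 minutes
Angular displacement: 135 x 0.5 = 67.5 degrees

Final answer: 67.5 degrees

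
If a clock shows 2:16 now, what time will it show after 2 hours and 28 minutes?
Starting time: 2:16
Adding 28 minutes to 16 minutes: 16 + 28 = 44 minutes
Adding 2 hours: 2 + 2 = 4
Final time: 4:44

Final answer: 4:44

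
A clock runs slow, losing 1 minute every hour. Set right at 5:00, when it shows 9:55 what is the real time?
For every 60 true minutes, the faulty clock advances 59 minutes, so 1 faulty-clock minute corresponds to 60/59 true minutes.
From 5:00 to 9:55 on the faulty dial is 295 minutes.
True elapsed: 295 x 60/59 = 300 minutes = 5 hours.
True time: 5:00 + 5 hours = 10:00.

Final answer: 10:00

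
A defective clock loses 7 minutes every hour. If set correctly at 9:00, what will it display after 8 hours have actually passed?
For every 60 true minutes, the faulty clock advances 60 - 7 = 53 minutes.
True elapsed: 8 hours = 480 minutes.
Faulty clock advances: 480 x 53/60 = 424 minutes (drift: 56 minutes behind).
Shown time: 9:00 + 424 minutes = 4:04.

Final answer: 4:04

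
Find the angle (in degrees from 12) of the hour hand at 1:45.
The hour hand moves 30 degrees per hour and 0.5 degrees per minute.
At 1:45: (1) x 30 + 45 x 0.5 = 30 + 22.5 = 52.5 degrees

Final answer: 52.5 degrees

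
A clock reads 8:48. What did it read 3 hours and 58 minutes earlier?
Starting time: 8:48 = 528 total minutes past 12:00
Subtracting: 3 hours and 58 minutes = 238 minutes
528 - 238 = 290 minutes
= 4 hours and 50 minutes past 12:00 = 4:50

Final answer: 4:50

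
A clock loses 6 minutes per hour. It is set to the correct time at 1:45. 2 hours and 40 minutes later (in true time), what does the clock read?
For every 60 true minutes, the faulty clock advances 60 - 6 = 54 minutes.
True elapsed: 2 hours and 40 minutes = 160 minutes.
Faulty clock advances: 160 x 54/60 = 144 minutes (drift: 16 minutes behind).
Shown time: 1:45 + 144 minutes = 4:09.

Final answer: 4:09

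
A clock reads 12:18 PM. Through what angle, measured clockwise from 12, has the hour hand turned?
The hour hand moves 30 degrees per hour and 0.5 degrees per minute.
At 12:18: (0) x 30 + 18 x 0.5 = 0 + 9 = 9 degrees

Final answer: 9 degrees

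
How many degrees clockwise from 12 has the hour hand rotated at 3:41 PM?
The hour hand moves 30 degrees per hour and 0.5 degrees per minute.
At 3:41: (3) x 30 + 41 x 0.5 = 90 + 20.5 = 110.5 degrees

Final answer: 110.5 degrees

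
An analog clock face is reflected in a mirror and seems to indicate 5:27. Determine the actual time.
Reflection across the vertical (12-6) axis maps a hand at angle A degrees to (360 - A) degrees, which sends a reading of T minutes past 12:00 to (720 - T) minutes past 12:00.
Mirror reads 5:27 = 327 minutes past 12:00.
Actual time: (720 - 327) mod 720 = 393 minutes = 6:33.

Final answer: 6:33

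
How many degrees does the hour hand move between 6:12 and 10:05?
The hour hand moves 0.5 degrees per minute.
Time elapsed: 10:05 - 6:12 = 233 minutes
Angular displacement: 233 x 0.5 = 116.5 degrees

Final answer: 116.5 degrees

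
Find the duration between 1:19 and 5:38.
From 1:19 to 5:38:
(5 x 60 + 38) - (1 x 60 + 19) = 338 - 79 = 259 minutes
= 4 hours and 19 minutes

Final answer: 4 hours and 19 minutes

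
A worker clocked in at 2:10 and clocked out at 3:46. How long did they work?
From 2:10 to 3:46:
(3 x 60 + 46) - (2 x 60 + 10) = 226 - 130 = 96 minutes
= 1 hour and 36 minutes

Final answer: 1 hour and 36 minutes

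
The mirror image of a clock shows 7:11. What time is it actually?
Reflection across the vertical (12-6) axis maps a hand at angle A degrees to (360 - A) degrees, which sends a reading of T minutes past 12:00 to (720 - T) minutes past 12:00.
Mirror reads 7:11 = 431 minutes past 12:00.
Actual time: (720 - 431) mod 720 = 289 minutes = 4:49.

Final answer: 4:49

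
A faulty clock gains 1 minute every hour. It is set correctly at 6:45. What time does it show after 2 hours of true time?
For every 60 true minutes, the faulty clock advances 60 + 1 = 61 minutes.
True elapsed: 2 hours = 120 minutes.
Faulty clock advances: 120 x 61/60 = 122 minutes (drift: 2 minutes ahead).
Shown time: 6:45 + 122 minutes = 8:47.

Final answer: 8:47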